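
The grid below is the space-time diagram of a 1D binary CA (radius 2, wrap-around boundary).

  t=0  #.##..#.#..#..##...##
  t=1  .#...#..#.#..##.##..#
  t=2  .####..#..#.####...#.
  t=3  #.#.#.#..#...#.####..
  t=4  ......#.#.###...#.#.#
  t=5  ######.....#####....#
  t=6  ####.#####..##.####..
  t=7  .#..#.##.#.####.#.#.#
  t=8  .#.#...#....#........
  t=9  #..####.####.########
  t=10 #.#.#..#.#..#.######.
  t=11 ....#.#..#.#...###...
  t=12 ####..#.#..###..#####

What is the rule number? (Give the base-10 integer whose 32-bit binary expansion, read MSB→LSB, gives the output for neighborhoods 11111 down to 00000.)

  [31] ##### => #  t=5,i=1
  [30] ####. => .  t=2,i=3
  [29] ###.# => .  t=0,i=0
  [28] ###.. => #  t=2,i=4
  [27] ##.## => #  t=0,i=1
  [26] ##.#. => .  t=7,i=8
  [25] ##..# => .  t=0,i=4
  [24] ##... => #  t=0,i=16
  [23] #.### => .  t=2,i=12
  [22] #.##. => .  t=0,i=2
  [21] #.#.# => .  t=3,i=2
  [20] #.#.. => #  t=0,i=8
  [19] #..## => #  t=0,i=13
  [18] #..#. => #  t=0,i=5
  [17] #...# => #  t=0,i=17
  [16] #.... => #  t=4,i=1
  [15] .#### => #  t=2,i=2
  [14] .###. => #  t=0,i=20
  [13] .##.# => #  t=1,i=14
  [12] .##.. => .  t=0,i=3
  [11] .#.## => .  t=2,i=11
  [10] .#.#. => .  t=0,i=7
  [9] .#..# => .  t=0,i=9
  [8] .#... => #  t=1,i=2
  [7] ..### => .  t=0,i=19
  [6] ..##. => #  t=0,i=14
  [5] ..#.# => .  t=0,i=6
  [4] ..#.. => .  t=0,i=11
  [3] ...## => .  t=0,i=18
  [2] ...#. => #  t=1,i=4
  [1] ....# => #  t=4,i=4
  [0] ..... => #  t=4,i=2
  bits 10011001000111111110000101000111 = 2569003335

2569003335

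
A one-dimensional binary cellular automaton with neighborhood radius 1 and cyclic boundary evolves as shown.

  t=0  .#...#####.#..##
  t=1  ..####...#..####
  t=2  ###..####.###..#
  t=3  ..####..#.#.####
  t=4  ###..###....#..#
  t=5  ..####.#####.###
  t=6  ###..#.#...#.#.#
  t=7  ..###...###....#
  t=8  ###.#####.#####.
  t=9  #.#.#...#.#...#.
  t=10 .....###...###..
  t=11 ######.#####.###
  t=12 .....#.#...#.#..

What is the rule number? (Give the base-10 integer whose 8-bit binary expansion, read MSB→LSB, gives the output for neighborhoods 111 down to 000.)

  nb ###: next=.  (t=0,i=6, bit7=0)
  nb ##.: next=#  (t=0,i=9, bit6=1)
  nb #.#: next=.  (t=0,i=0, bit5=0)
  nb #..: next=#  (t=0,i=2, bit4=1)
  nb .##: next=#  (t=0,i=5, bit3=1)
  nb .#.: next=.  (t=0,i=1, bit2=0)
  nb ..#: next=#  (t=0,i=4, bit1=1)
  nb ...: next=#  (t=0,i=3, bit0=1)
  bits 01011011 = 91

91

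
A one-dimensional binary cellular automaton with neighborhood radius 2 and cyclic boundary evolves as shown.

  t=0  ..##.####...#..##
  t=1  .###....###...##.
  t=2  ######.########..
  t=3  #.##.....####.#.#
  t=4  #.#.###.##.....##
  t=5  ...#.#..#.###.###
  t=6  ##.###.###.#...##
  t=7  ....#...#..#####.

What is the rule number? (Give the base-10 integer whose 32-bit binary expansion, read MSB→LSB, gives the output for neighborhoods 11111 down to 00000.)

  #####|#  b31=1 t=2,i=2
  ####.|.  b30=0 t=0,i=7
  ###.#|.  b29=0 t=2,i=5
  ###..|#  b28=1 t=0,i=8
  ##.##|.  b27=0 t=0,i=4
  ##.#.|.  b26=0 t=3,i=13
  ##..#|.  b25=0 t=0,i=0
  ##...|#  b24=1 t=0,i=9
  #.###|.  b23=0 t=0,i=5
  #.##.|#  b22=1 t=3,i=2
  #.#.#|.  b21=0 t=3,i=14
  #.#..|#  b20=1 t=5,i=5
  #..##|#  b19=1 t=0,i=1
  #..#.|#  b18=1 t=5,i=7
  #...#|#  b17=1 t=0,i=10
  #....|#  b16=1 t=1,i=5
  .####|.  b15=0 t=0,i=6
  .###.|#  b14=1 t=1,i=2
  .##.#|#  b13=1 t=0,i=3
  .##..|.  b12=0 t=0,i=16
  .#.##|#  b11=1 t=3,i=15
  .#.#.|#  b10=1 t=5,i=4
  .#..#|.  b9=0 t=0,i=13
  .#...|#  b8=1 t=6,i=12
  ..###|#  b7=1 t=1,i=1
  ..##.|#  b6=1 t=0,i=2
  ..#.#|#  b5=1 t=5,i=3
  ..#..|.  b4=0 t=0,i=12
  ...##|#  b3=1 t=1,i=7
  ...#.|.  b2=0 t=0,i=11
  ....#|.  b1=0 t=1,i=6
  .....|#  b0=1 t=3,i=6
  bits 10010001010111110110110111101001 = 2438950377

2438950377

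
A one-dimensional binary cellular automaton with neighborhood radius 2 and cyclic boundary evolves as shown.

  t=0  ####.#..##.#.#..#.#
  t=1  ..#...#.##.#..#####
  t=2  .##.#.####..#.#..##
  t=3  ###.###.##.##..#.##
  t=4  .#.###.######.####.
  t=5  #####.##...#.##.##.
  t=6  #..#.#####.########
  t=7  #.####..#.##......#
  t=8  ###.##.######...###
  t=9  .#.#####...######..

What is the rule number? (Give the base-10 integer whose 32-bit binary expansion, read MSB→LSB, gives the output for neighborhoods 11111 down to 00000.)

1508276986

  nb #####: next=.  (t=0,i=1, bit31=0)
  nb ####.: next=#  (t=0,i=2, bit30=1)
  nb ###.#: next=.  (t=0,i=3, bit29=0)
  nb ###..: next=#  (t=1,i=18, bit28=1)
  nb ##.##: next=#  (t=2,i=0, bit27=1)
  nb ##.#.: next=.  (t=0,i=4, bit26=0)
  nb ##..#: next=.  (t=1,i=0, bit25=0)
  nb ##...: next=#  (t=5,i=8, bit24=1)
  nb #.###: next=#  (t=0,i=18, bit23=1)
  nb #.##.: next=#  (t=1,i=8, bit22=1)
  nb #.#.#: next=#  (t=0,i=11, bit21=1)
  nb #.#..: next=.  (t=0,i=5, bit20=0)
  nb #..##: next=.  (t=0,i=7, bit19=0)
  nb #..#.: next=#  (t=0,i=15, bit18=1)
  nb #...#: next=#  (t=1,i=4, bit17=1)
  nb #....: next=.  (t=7,i=13, bit16=0)
  nb .####: next=.  (t=0,i=0, bit15=0)
  nb .###.: next=#  (t=3,i=5, bit14=1)
  nb .##.#: next=#  (t=0,i=9, bit13=1)
  nb .##..: next=#  (t=3,i=12, bit12=1)
  nb .#.##: next=#  (t=0,i=17, bit11=1)
  nb .#.#.: next=.  (t=0,i=12, bit10=0)
  nb .#..#: next=#  (t=0,i=6, bit9=1)
  nb .#...: next=.  (t=1,i=3, bit8=0)
  nb ..###: next=#  (t=1,i=14, bit7=1)
  nb ..##.: next=#  (t=0,i=8, bit6=1)
  nb ..#.#: next=#  (t=0,i=16, bit5=1)
  nb ..#..: next=#  (t=1,i=2, bit4=1)
  nb ...##: next=#  (t=7,i=17, bit3=1)
  nb ...#.: next=.  (t=1,i=5, bit2=0)
  nb ....#: next=#  (t=7,i=16, bit1=1)
  nb .....: next=.  (t=7,i=14, bit0=0)
  bits 01011001111001100111101011111010 = 1508276986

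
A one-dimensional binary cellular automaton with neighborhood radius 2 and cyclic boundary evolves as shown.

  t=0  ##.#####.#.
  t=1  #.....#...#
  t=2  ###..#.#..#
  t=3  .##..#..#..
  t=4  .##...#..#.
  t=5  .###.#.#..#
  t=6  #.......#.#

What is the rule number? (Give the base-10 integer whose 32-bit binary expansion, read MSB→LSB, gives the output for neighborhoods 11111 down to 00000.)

1363221348

  nb #####: next=.  (t=0,i=5, bit31=0)
  nb ####.: next=#  (t=0,i=6, bit30=1)
  nb ###.#: next=.  (t=0,i=7, bit29=0)
  nb ###..: next=#  (t=2,i=2, bit28=1)
  nb ##.##: next=.  (t=0,i=2, bit27=0)
  nb ##.#.: next=.  (t=0,i=8, bit26=0)
  nb ##..#: next=.  (t=2,i=3, bit25=0)
  nb ##...: next=#  (t=1,i=1, bit24=1)
  nb #.###: next=.  (t=0,i=3, bit23=0)
  nb #.##.: next=#  (t=0,i=0, bit22=1)
  nb #.#.#: next=.  (t=0,i=9, bit21=0)
  nb #.#..: next=.  (t=2,i=7, bit20=0)
  nb #..##: next=.  (t=2,i=9, bit19=0)
  nb #..#.: next=.  (t=2,i=4, bit18=0)
  nb #...#: next=.  (t=1,i=8, bit17=0)
  nb #....: next=#  (t=1,i=2, bit16=1)
  nb .####: next=.  (t=0,i=4, bit15=0)
  nb .###.: next=.  (t=5,i=2, bit14=0)
  nb .##.#: next=.  (t=0,i=1, bit13=0)
  nb .##..: next=#  (t=1,i=0, bit12=1)
  nb .#.##: next=#  (t=0,i=10, bit11=1)
  nb .#.#.: next=.  (t=2,i=6, bit10=0)
  nb .#..#: next=#  (t=2,i=8, bit9=1)
  nb .#...: next=#  (t=1,i=7, bit8=1)
  nb ..###: next=.  (t=2,i=10, bit7=0)
  nb ..##.: next=#  (t=1,i=10, bit6=1)
  nb ..#.#: next=#  (t=2,i=5, bit5=1)
  nb ..#..: next=.  (t=1,i=6, bit4=0)
  nb ...##: next=.  (t=1,i=9, bit3=0)
  nb ...#.: next=#  (t=1,i=5, bit2=1)
  nb ....#: next=.  (t=1,i=4, bit1=0)
  nb .....: next=.  (t=1,i=3, bit0=0)
  bits 01010001010000010001101101100100 = 1363221348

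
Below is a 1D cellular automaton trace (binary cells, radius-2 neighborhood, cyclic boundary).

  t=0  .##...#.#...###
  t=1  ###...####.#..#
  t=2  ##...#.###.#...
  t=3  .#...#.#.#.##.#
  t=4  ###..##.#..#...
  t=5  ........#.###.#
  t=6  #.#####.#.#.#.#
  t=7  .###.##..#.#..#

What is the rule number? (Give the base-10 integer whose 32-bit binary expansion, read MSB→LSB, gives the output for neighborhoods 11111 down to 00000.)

  nb #####: next=.  (t=6,i=4, bit31=0)
  nb ####.: next=#  (t=1,i=1, bit30=1)
  nb ###.#: next=#  (t=0,i=14, bit29=1)
  nb ###..: next=.  (t=1,i=2, bit28=0)
  nb ##.##: next=#  (t=0,i=0, bit27=1)
  nb ##.#.: next=.  (t=1,i=10, bit26=0)
  nb ##..#: next=.  (t=4,i=3, bit25=0)
  nb ##...: next=.  (t=0,i=3, bit24=0)
  nb #.###: next=#  (t=2,i=7, bit23=1)
  nb #.##.: next=#  (t=0,i=1, bit22=1)
  nb #.#.#: next=.  (t=3,i=7, bit21=0)
  nb #.#..: next=#  (t=0,i=8, bit20=1)
  nb #..##: next=.  (t=1,i=13, bit19=0)
  nb #..#.: next=#  (t=4,i=10, bit18=1)
  nb #...#: next=.  (t=0,i=4, bit17=0)
  nb #....: next=.  (t=5,i=1, bit16=0)
  nb .####: next=#  (t=1,i=0, bit15=1)
  nb .###.: next=.  (t=0,i=13, bit14=0)
  nb .##.#: next=.  (t=3,i=12, bit13=0)
  nb .##..: next=#  (t=0,i=2, bit12=1)
  nb .#.##: next=.  (t=2,i=6, bit11=0)
  nb .#.#.: next=#  (t=0,i=7, bit10=1)
  nb .#..#: next=.  (t=1,i=12, bit9=0)
  nb .#...: next=#  (t=0,i=9, bit8=1)
  nb ..###: next=.  (t=0,i=12, bit7=0)
  nb ..##.: next=.  (t=2,i=0, bit6=0)
  nb ..#.#: next=#  (t=0,i=6, bit5=1)
  nb ..#..: next=#  (t=4,i=11, bit4=1)
  nb ...##: next=#  (t=0,i=11, bit3=1)
  nb ...#.: next=.  (t=0,i=5, bit2=0)
  nb ....#: next=#  (t=5,i=6, bit1=1)
  nb .....: next=#  (t=5,i=2, bit0=1)
  bits 01101000110101001001010100111011 = 1758762299

1758762299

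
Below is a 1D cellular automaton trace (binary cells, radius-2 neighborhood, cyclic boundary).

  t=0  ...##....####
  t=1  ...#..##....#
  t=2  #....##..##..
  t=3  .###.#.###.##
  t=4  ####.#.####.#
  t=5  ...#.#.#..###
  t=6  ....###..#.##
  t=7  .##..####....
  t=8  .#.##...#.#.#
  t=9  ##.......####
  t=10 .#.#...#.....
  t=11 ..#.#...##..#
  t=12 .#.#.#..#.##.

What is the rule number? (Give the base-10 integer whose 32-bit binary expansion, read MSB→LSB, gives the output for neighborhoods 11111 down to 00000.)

984442178

  #####|.  b31=0 t=4,i=1
  ####.|.  b30=0 t=0,i=11
  ###.#|#  b29=1 t=3,i=3
  ###..|#  b28=1 t=0,i=12
  ##.##|#  b27=1 t=3,i=0
  ##.#.|.  b26=0 t=3,i=4
  ##..#|#  b25=1 t=2,i=7
  ##...|.  b24=0 t=0,i=0
  #.###|#  b23=1 t=3,i=1
  #.##.|.  b22=0 t=3,i=11
  #.#.#|#  b21=1 t=3,i=5
  #.#..|.  b20=0 t=5,i=7
  #..##|#  b19=1 t=1,i=5
  #..#.|#  b18=1 t=2,i=12
  #...#|.  b17=0 t=0,i=1
  #....|#  b16=1 t=0,i=6
  .####|.  b15=0 t=0,i=10
  .###.|#  b14=1 t=3,i=2
  .##.#|#  b13=1 t=3,i=12
  .##..|.  b12=0 t=0,i=4
  .#.##|.  b11=0 t=3,i=6
  .#.#.|#  b10=1 t=5,i=4
  .#..#|.  b9=0 t=1,i=4
  .#...|#  b8=1 t=1,i=0
  ..###|.  b7=0 t=0,i=9
  ..##.|#  b6=1 t=0,i=3
  ..#.#|.  b5=0 t=5,i=3
  ..#..|.  b4=0 t=1,i=3
  ...##|.  b3=0 t=0,i=2
  ...#.|.  b2=0 t=1,i=2
  ....#|#  b1=1 t=0,i=7
  .....|.  b0=0 t=7,i=11
  bits 00111010101011010110010101000010 = 984442178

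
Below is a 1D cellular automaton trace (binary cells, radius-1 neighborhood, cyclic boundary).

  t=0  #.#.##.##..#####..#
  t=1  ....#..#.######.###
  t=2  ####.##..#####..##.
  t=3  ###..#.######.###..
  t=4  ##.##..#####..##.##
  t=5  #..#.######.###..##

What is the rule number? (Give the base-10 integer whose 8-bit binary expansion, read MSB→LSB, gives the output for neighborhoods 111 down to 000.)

155

  ###|#  b7=1 t=0,i=12
  ##.|.  b6=0 t=0,i=0
  #.#|.  b5=0 t=0,i=1
  #..|#  b4=1 t=0,i=9
  .##|#  b3=1 t=0,i=4
  .#.|.  b2=0 t=0,i=2
  ..#|#  b1=1 t=0,i=10
  ...|#  b0=1 t=1,i=1
  bits 10011011 = 155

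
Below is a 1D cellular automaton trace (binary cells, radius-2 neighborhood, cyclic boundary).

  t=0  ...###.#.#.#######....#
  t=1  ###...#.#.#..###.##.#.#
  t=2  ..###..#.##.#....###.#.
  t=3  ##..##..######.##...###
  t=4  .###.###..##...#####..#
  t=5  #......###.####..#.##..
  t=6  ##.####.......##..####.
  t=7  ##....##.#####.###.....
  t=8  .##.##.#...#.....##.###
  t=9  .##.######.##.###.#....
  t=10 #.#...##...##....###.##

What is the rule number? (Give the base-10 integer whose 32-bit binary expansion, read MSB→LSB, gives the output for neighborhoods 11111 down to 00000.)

  #####|#  b31=1 t=0,i=13
  ####.|.  b30=0 t=0,i=16
  ###.#|.  b29=0 t=0,i=5
  ###..|#  b28=1 t=0,i=17
  ##.##|.  b27=0 t=1,i=16
  ##.#.|#  b26=1 t=0,i=6
  ##..#|#  b25=1 t=2,i=5
  ##...|#  b24=1 t=0,i=18
  #.###|.  b23=0 t=0,i=11
  #.##.|#  b22=1 t=1,i=17
  #.#.#|.  b21=0 t=0,i=7
  #.#..|#  b20=1 t=1,i=10
  #..##|#  b19=1 t=1,i=12
  #..#.|.  b18=0 t=2,i=6
  #...#|#  b17=1 t=0,i=1
  #....|.  b16=0 t=0,i=19
  .####|.  b15=0 t=0,i=12
  .###.|.  b14=0 t=0,i=4
  .##.#|#  b13=1 t=1,i=18
  .##..|#  b12=1 t=3,i=5
  .#.##|#  b11=1 t=0,i=10
  .#.#.|#  b10=1 t=0,i=8
  .#..#|.  b9=0 t=1,i=11
  .#...|#  b8=1 t=0,i=0
  ..###|.  b7=0 t=0,i=3
  ..##.|.  b6=0 t=3,i=4
  ..#.#|.  b5=0 t=1,i=6
  ..#..|#  b4=1 t=0,i=22
  ...##|#  b3=1 t=0,i=2
  ...#.|.  b2=0 t=0,i=21
  ....#|#  b1=1 t=0,i=20
  .....|#  b0=1 t=5,i=3
  bits 10010111010110100011110100011011 = 2539273499

2539273499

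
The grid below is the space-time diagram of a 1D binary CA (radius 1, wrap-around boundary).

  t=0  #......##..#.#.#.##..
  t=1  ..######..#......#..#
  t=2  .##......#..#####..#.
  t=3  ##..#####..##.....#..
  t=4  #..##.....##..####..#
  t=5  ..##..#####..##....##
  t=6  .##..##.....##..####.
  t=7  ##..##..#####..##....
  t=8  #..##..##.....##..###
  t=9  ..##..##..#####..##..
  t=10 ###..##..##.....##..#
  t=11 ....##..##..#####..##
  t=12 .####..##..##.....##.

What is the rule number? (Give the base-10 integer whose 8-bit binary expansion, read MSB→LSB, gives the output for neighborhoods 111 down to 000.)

11

  [7] ### => .  t=1,i=3
  [6] ##. => .  t=0,i=8
  [5] #.# => .  t=0,i=12
  [4] #.. => .  t=0,i=1
  [3] .## => #  t=0,i=7
  [2] .#. => .  t=0,i=0
  [1] ..# => #  t=0,i=6
  [0] ... => #  t=0,i=2
  bits 00001011 = 11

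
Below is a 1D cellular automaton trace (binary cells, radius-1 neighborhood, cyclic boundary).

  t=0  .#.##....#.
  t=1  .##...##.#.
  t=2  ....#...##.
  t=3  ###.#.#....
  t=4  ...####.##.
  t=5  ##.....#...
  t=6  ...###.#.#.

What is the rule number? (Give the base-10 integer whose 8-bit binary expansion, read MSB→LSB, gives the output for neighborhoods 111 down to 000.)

  [7] ### => .  t=3,i=1
  [6] ##. => .  t=0,i=4
  [5] #.# => #  t=0,i=2
  [4] #.. => .  t=0,i=5
  [3] .## => .  t=0,i=3
  [2] .#. => #  t=0,i=1
  [1] ..# => .  t=0,i=0
  [0] ... => #  t=0,i=6
  bits 00100101 = 37

37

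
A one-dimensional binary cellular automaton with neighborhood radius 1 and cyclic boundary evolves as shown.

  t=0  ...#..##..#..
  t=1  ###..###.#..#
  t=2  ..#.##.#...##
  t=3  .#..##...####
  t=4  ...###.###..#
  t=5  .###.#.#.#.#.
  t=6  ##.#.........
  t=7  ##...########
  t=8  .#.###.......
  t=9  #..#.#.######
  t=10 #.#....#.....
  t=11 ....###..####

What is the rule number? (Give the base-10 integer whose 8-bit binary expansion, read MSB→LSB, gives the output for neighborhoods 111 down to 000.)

75

  ### -> .   bit 7 = 0  t=1,i=0
  ##. -> #   bit 6 = 1  t=0,i=7
  #.# -> .   bit 5 = 0  t=1,i=8
  #.. -> .   bit 4 = 0  t=0,i=4
  .## -> #   bit 3 = 1  t=0,i=6
  .#. -> .   bit 2 = 0  t=0,i=3
  ..# -> #   bit 1 = 1  t=0,i=2
  ... -> #   bit 0 = 1  t=0,i=0
  bits 01001011 = 75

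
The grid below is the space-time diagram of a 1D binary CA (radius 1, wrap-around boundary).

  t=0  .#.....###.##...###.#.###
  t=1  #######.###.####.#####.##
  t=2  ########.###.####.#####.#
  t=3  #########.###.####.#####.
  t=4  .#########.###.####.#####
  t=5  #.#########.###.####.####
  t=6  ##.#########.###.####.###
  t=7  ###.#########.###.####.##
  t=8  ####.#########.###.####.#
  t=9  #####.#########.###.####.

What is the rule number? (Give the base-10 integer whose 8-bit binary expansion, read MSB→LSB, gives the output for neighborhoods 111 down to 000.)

247

  ###|#  b7=1 t=0,i=8
  ##.|#  b6=1 t=0,i=9
  #.#|#  b5=1 t=0,i=0
  #..|#  b4=1 t=0,i=2
  .##|.  b3=0 t=0,i=7
  .#.|#  b2=1 t=0,i=1
  ..#|#  b1=1 t=0,i=6
  ...|#  b0=1 t=0,i=3
  bits 11110111 = 247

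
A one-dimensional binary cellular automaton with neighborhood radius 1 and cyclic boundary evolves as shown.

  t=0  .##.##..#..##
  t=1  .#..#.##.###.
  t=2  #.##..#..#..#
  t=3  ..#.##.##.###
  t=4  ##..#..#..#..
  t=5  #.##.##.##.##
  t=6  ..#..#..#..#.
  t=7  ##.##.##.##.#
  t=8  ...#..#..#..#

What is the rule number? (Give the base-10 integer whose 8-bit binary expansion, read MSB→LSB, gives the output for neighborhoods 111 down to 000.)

  [7] ### => .  t=1,i=10
  [6] ##. => .  t=0,i=2
  [5] #.# => .  t=0,i=0
  [4] #.. => #  t=0,i=6
  [3] .## => #  t=0,i=1
  [2] .#. => .  t=0,i=8
  [1] ..# => #  t=0,i=7
  [0] ... => #  t=6,i=0
  bits 00011011 = 27

27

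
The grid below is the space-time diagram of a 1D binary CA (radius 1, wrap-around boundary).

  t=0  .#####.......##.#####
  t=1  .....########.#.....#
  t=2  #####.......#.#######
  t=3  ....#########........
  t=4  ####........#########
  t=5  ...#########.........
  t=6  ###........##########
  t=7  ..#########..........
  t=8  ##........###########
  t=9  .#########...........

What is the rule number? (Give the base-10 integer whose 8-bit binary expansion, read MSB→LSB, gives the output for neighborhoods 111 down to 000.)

  ### -> .   bit 7 = 0  t=0,i=2
  ##. -> #   bit 6 = 1  t=0,i=5
  #.# -> .   bit 5 = 0  t=0,i=0
  #.. -> #   bit 4 = 1  t=0,i=6
  .## -> .   bit 3 = 0  t=0,i=1
  .#. -> #   bit 2 = 1  t=1,i=14
  ..# -> #   bit 1 = 1  t=0,i=12
  ... -> #   bit 0 = 1  t=0,i=7
  bits 01010111 = 87

87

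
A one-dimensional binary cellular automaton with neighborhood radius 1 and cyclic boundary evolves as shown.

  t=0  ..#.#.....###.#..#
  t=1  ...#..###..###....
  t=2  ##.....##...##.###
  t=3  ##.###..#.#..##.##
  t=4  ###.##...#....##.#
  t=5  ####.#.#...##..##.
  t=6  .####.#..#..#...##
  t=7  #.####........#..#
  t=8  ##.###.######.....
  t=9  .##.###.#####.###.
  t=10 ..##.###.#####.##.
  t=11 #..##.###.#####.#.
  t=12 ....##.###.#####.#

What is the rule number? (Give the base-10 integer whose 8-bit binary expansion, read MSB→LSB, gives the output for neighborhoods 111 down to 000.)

  ### -> #   bit 7 = 1  t=0,i=11
  ##. -> #   bit 6 = 1  t=0,i=12
  #.# -> #   bit 5 = 1  t=0,i=3
  #.. -> .   bit 4 = 0  t=0,i=0
  .## -> .   bit 3 = 0  t=0,i=10
  .#. -> .   bit 2 = 0  t=0,i=2
  ..# -> .   bit 1 = 0  t=0,i=1
  ... -> #   bit 0 = 1  t=0,i=6
  bits 11100001 = 225

225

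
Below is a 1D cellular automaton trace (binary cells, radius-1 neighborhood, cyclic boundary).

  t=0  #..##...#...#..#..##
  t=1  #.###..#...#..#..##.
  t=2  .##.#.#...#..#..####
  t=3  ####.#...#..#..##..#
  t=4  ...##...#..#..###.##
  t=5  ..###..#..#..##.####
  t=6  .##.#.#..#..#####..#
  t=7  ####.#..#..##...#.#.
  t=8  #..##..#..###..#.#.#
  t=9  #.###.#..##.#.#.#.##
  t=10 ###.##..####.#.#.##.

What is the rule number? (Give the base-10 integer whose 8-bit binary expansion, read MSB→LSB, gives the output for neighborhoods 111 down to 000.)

  nb ###: next=.  (t=0,i=19, bit7=0)
  nb ##.: next=#  (t=0,i=0, bit6=1)
  nb #.#: next=#  (t=1,i=1, bit5=1)
  nb #..: next=.  (t=0,i=1, bit4=0)
  nb .##: next=#  (t=0,i=3, bit3=1)
  nb .#.: next=.  (t=0,i=8, bit2=0)
  nb ..#: next=#  (t=0,i=2, bit1=1)
  nb ...: next=.  (t=0,i=6, bit0=0)
  bits 01101010 = 106

106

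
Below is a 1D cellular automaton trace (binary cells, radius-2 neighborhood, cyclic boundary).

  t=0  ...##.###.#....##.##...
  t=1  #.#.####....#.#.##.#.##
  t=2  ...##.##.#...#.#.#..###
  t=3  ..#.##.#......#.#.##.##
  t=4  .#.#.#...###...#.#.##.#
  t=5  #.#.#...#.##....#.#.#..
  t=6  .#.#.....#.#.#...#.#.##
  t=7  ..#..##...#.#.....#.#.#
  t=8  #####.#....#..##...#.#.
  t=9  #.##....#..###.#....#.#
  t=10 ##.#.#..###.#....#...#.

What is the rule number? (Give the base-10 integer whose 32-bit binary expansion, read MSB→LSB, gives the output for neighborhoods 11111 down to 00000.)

  #####|#  b31=1 t=8,i=2
  ####.|#  b30=1 t=1,i=6
  ###.#|.  b29=0 t=0,i=8
  ###..|#  b28=1 t=1,i=7
  ##.##|#  b27=1 t=0,i=5
  ##.#.|.  b26=0 t=0,i=9
  ##..#|.  b25=0 t=3,i=0
  ##...|.  b24=0 t=0,i=20
  #.###|#  b23=1 t=0,i=6
  #.##.|.  b22=0 t=0,i=18
  #.#.#|.  b21=0 t=1,i=2
  #.#..|.  b20=0 t=0,i=10
  #..##|#  b19=1 t=2,i=19
  #..#.|#  b18=1 t=3,i=1
  #...#|.  b17=0 t=2,i=1
  #....|#  b16=1 t=0,i=12
  .####|.  b15=0 t=1,i=5
  .###.|#  b14=1 t=0,i=7
  .##.#|#  b13=1 t=0,i=4
  .##..|#  b12=1 t=0,i=19
  .#.##|#  b11=1 t=1,i=3
  .#.#.|#  b10=1 t=1,i=13
  .#..#|#  b9=1 t=2,i=18
  .#...|.  b8=0 t=0,i=11
  ..###|.  b7=0 t=2,i=20
  ..##.|.  b6=0 t=0,i=3
  ..#.#|.  b5=0 t=1,i=12
  ..#..|#  b4=1 t=7,i=2
  ...##|#  b3=1 t=0,i=2
  ...#.|.  b2=0 t=1,i=11
  ....#|.  b1=0 t=0,i=1
  .....|#  b0=1 t=0,i=0
  bits 11011000100011010111111000011001 = 3633151513

3633151513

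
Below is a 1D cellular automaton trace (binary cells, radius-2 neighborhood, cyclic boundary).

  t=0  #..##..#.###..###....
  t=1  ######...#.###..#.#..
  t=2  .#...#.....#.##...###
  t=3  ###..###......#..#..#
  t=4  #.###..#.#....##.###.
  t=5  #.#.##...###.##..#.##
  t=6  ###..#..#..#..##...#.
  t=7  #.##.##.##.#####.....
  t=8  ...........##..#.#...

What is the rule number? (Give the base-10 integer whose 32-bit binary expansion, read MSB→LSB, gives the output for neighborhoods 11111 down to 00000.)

918131544

  [31] ##### => .  t=1,i=2
  [30] ####. => .  t=1,i=4
  [29] ###.# => #  t=2,i=20
  [28] ###.. => #  t=0,i=11
  [27] ##.## => .  t=4,i=16
  [26] ##.#. => #  t=2,i=0
  [25] ##..# => #  t=0,i=5
  [24] ##... => .  t=0,i=17
  [23] #.### => #  t=0,i=9
  [22] #.##. => .  t=2,i=13
  [21] #.#.# => #  t=4,i=0
  [20] #.#.. => #  t=1,i=18
  [19] #..## => #  t=0,i=2
  [18] #..#. => .  t=0,i=6
  [17] #...# => .  t=1,i=7
  [16] #.... => #  t=0,i=18
  [15] .#### => #  t=1,i=1
  [14] .###. => .  t=0,i=10
  [13] .##.# => .  t=4,i=15
  [12] .##.. => #  t=0,i=4
  [11] .#.## => .  t=0,i=8
  [10] .#.#. => .  t=1,i=17
  [9] .#..# => #  t=0,i=1
  [8] .#... => #  t=2,i=2
  [7] ..### => .  t=0,i=14
  [6] ..##. => #  t=0,i=3
  [5] ..#.# => .  t=0,i=7
  [4] ..#.. => #  t=0,i=0
  [3] ...## => #  t=2,i=17
  [2] ...#. => .  t=0,i=20
  [1] ....# => .  t=0,i=19
  [0] ..... => .  t=2,i=8
  bits 00110110101110011001001101011000 = 918131544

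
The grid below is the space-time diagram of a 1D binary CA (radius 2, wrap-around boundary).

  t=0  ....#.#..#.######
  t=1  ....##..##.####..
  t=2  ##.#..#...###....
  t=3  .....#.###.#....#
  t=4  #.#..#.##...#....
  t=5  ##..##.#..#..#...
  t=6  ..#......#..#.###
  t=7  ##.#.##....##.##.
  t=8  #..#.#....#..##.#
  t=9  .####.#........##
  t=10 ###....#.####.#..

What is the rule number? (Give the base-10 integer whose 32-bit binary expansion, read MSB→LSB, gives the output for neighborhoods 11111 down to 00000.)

  #####|#  b31=1 t=0,i=13
  ####.|.  b30=0 t=0,i=15
  ###.#|.  b29=0 t=3,i=9
  ###..|.  b28=0 t=0,i=16
  ##.##|#  b27=1 t=1,i=10
  ##.#.|.  b26=0 t=2,i=2
  ##..#|#  b25=1 t=1,i=6
  ##...|.  b24=0 t=0,i=0
  #.###|#  b23=1 t=0,i=11
  #.##.|#  b22=1 t=4,i=7
  #.#.#|#  b21=1 t=7,i=3
  #.#..|.  b20=0 t=0,i=6
  #..##|.  b19=0 t=1,i=7
  #..#.|#  b18=1 t=0,i=8
  #...#|#  b17=1 t=2,i=8
  #....|.  b16=0 t=0,i=1
  .####|#  b15=1 t=0,i=12
  .###.|#  b14=1 t=2,i=11
  .##.#|.  b13=0 t=1,i=9
  .##..|.  b12=0 t=1,i=5
  .#.##|.  b11=0 t=0,i=10
  .#.#.|#  b10=1 t=0,i=5
  .#..#|.  b9=0 t=0,i=7
  .#...|#  b8=1 t=2,i=7
  ..###|.  b7=0 t=2,i=10
  ..##.|.  b6=0 t=1,i=4
  ..#.#|#  b5=1 t=0,i=4
  ..#..|.  b4=0 t=2,i=6
  ...##|#  b3=1 t=1,i=3
  ...#.|.  b2=0 t=0,i=3
  ....#|.  b1=0 t=0,i=2
  .....|#  b0=1 t=1,i=0
  bits 10001010111001101100010100101001 = 2330379561

2330379561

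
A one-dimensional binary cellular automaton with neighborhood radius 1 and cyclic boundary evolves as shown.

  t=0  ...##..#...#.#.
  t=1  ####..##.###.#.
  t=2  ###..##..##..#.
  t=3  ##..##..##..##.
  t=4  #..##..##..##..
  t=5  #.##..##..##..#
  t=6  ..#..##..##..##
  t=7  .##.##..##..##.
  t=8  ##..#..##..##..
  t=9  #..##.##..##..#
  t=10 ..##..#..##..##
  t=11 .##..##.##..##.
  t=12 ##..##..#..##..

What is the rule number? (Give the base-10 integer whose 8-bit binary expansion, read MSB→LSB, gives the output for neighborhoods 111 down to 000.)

143

  nb ###: next=#  (t=1,i=1, bit7=1)
  nb ##.: next=.  (t=0,i=4, bit6=0)
  nb #.#: next=.  (t=0,i=12, bit5=0)
  nb #..: next=.  (t=0,i=5, bit4=0)
  nb .##: next=#  (t=0,i=3, bit3=1)
  nb .#.: next=#  (t=0,i=7, bit2=1)
  nb ..#: next=#  (t=0,i=2, bit1=1)
  nb ...: next=#  (t=0,i=0, bit0=1)
  bits 10001111 = 143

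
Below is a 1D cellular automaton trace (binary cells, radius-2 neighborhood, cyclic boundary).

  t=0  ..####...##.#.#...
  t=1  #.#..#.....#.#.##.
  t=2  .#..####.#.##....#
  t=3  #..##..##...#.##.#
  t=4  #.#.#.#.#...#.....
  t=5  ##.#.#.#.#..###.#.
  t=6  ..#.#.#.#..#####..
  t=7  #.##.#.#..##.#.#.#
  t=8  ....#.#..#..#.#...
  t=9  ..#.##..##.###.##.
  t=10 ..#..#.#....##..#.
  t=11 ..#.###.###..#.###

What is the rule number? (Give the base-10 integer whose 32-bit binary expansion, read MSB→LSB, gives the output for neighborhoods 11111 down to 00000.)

  nb #####: next=#  (t=6,i=13, bit31=1)
  nb ####.: next=.  (t=0,i=4, bit30=0)
  nb ###.#: next=#  (t=2,i=7, bit29=1)
  nb ###..: next=#  (t=0,i=5, bit28=1)
  nb ##.##: next=.  (t=3,i=16, bit27=0)
  nb ##.#.: next=#  (t=0,i=11, bit26=1)
  nb ##..#: next=.  (t=3,i=1, bit25=0)
  nb ##...: next=.  (t=0,i=6, bit24=0)
  nb #.###: next=.  (t=9,i=11, bit23=0)
  nb #.##.: next=.  (t=1,i=15, bit22=0)
  nb #.#.#: next=.  (t=0,i=12, bit21=0)
  nb #.#..: next=.  (t=0,i=14, bit20=0)
  nb #..##: next=#  (t=2,i=3, bit19=1)
  nb #..#.: next=#  (t=1,i=4, bit18=1)
  nb #...#: next=.  (t=0,i=7, bit17=0)
  nb #....: next=#  (t=0,i=16, bit16=1)
  nb .####: next=.  (t=0,i=3, bit15=0)
  nb .###.: next=#  (t=5,i=13, bit14=1)
  nb .##.#: next=.  (t=0,i=10, bit13=0)
  nb .##..: next=#  (t=2,i=12, bit12=1)
  nb .#.##: next=.  (t=1,i=14, bit11=0)
  nb .#.#.: next=#  (t=0,i=13, bit10=1)
  nb .#..#: next=.  (t=1,i=3, bit9=0)
  nb .#...: next=#  (t=0,i=15, bit8=1)
  nb ..###: next=#  (t=0,i=2, bit7=1)
  nb ..##.: next=.  (t=0,i=9, bit6=0)
  nb ..#.#: next=#  (t=1,i=11, bit5=1)
  nb ..#..: next=#  (t=1,i=5, bit4=1)
  nb ...##: next=.  (t=0,i=1, bit3=0)
  nb ...#.: next=.  (t=1,i=10, bit2=0)
  nb ....#: next=#  (t=0,i=0, bit1=1)
  nb .....: next=.  (t=0,i=17, bit0=0)
  bits 10110100000011010101010110110010 = 3020772786

3020772786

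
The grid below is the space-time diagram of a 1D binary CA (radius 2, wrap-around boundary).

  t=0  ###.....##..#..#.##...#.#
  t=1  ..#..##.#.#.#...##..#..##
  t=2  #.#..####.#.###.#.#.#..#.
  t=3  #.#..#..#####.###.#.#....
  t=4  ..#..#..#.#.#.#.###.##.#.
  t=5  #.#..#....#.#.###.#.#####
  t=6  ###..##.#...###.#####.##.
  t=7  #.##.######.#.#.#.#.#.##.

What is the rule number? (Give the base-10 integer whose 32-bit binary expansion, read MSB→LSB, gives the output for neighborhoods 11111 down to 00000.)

  nb #####: next=#  (t=3,i=10, bit31=1)
  nb ####.: next=.  (t=0,i=1, bit30=0)
  nb ###.#: next=#  (t=2,i=8, bit29=1)
  nb ###..: next=#  (t=0,i=2, bit28=1)
  nb ##.##: next=.  (t=3,i=13, bit27=0)
  nb ##.#.: next=#  (t=1,i=7, bit26=1)
  nb ##..#: next=#  (t=0,i=10, bit25=1)
  nb ##...: next=.  (t=0,i=3, bit24=0)
  nb #.###: next=#  (t=0,i=24, bit23=1)
  nb #.##.: next=#  (t=0,i=17, bit22=1)
  nb #.#.#: next=#  (t=1,i=8, bit21=1)
  nb #.#..: next=#  (t=1,i=12, bit20=1)
  nb #..##: next=.  (t=1,i=4, bit19=0)
  nb #..#.: next=.  (t=0,i=11, bit18=0)
  nb #...#: next=#  (t=0,i=20, bit17=1)
  nb #....: next=.  (t=0,i=4, bit16=0)
  nb .####: next=.  (t=0,i=0, bit15=0)
  nb .###.: next=.  (t=2,i=13, bit14=0)
  nb .##.#: next=#  (t=1,i=6, bit13=1)
  nb .##..: next=.  (t=0,i=9, bit12=0)
  nb .#.##: next=#  (t=0,i=16, bit11=1)
  nb .#.#.: next=.  (t=1,i=9, bit10=0)
  nb .#..#: next=.  (t=0,i=13, bit9=0)
  nb .#...: next=#  (t=1,i=13, bit8=1)
  nb ..###: next=#  (t=2,i=5, bit7=1)
  nb ..##.: next=#  (t=0,i=8, bit6=1)
  nb ..#.#: next=.  (t=0,i=15, bit5=0)
  nb ..#..: next=#  (t=0,i=12, bit4=1)
  nb ...##: next=.  (t=0,i=7, bit3=0)
  nb ...#.: next=.  (t=0,i=21, bit2=0)
  nb ....#: next=#  (t=0,i=6, bit1=1)
  nb .....: next=#  (t=0,i=5, bit0=1)
  bits 10110110111100100010100111010011 = 3069323731

3069323731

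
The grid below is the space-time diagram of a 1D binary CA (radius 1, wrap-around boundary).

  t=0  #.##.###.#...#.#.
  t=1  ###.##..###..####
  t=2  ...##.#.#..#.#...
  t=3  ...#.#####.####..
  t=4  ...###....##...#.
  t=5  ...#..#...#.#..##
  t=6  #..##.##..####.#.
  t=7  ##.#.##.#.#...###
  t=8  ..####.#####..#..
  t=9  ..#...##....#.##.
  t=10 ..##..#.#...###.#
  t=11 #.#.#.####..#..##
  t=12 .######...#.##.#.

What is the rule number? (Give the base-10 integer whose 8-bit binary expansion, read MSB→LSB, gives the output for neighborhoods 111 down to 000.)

  nb ###: next=.  (t=0,i=6, bit7=0)
  nb ##.: next=.  (t=0,i=3, bit6=0)
  nb #.#: next=#  (t=0,i=1, bit5=1)
  nb #..: next=#  (t=0,i=10, bit4=1)
  nb .##: next=#  (t=0,i=2, bit3=1)
  nb .#.: next=#  (t=0,i=0, bit2=1)
  nb ..#: next=.  (t=0,i=12, bit1=0)
  nb ...: next=.  (t=0,i=11, bit0=0)
  bits 00111100 = 60

60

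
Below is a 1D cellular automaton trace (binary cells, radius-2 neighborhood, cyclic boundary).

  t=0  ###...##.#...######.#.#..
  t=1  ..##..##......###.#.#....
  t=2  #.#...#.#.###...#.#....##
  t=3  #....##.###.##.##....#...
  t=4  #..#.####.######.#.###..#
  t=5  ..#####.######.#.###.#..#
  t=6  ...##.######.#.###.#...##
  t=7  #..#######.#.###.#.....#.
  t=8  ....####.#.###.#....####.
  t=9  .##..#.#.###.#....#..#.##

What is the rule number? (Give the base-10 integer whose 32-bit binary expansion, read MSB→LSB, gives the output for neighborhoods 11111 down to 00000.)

3118770295

  [31] ##### => #  t=0,i=15
  [30] ####. => .  t=0,i=17
  [29] ###.# => #  t=0,i=18
  [28] ###.. => #  t=0,i=2
  [27] ##.## => #  t=3,i=7
  [26] ##.#. => .  t=0,i=8
  [25] ##..# => .  t=1,i=4
  [24] ##... => #  t=0,i=3
  [23] #.### => #  t=2,i=10
  [22] #.##. => #  t=3,i=12
  [21] #.#.# => #  t=0,i=20
  [20] #.#.. => .  t=0,i=9
  [19] #..## => .  t=0,i=24
  [18] #..#. => #  t=4,i=2
  [17] #...# => .  t=0,i=4
  [16] #.... => .  t=1,i=9
  [15] .#### => #  t=0,i=14
  [14] .###. => .  t=0,i=1
  [13] .##.# => #  t=0,i=7
  [12] .##.. => .  t=1,i=3
  [11] .#.## => #  t=2,i=9
  [10] .#.#. => .  t=0,i=21
  [9] .#..# => .  t=0,i=23
  [8] .#... => .  t=0,i=10
  [7] ..### => .  t=0,i=0
  [6] ..##. => #  t=0,i=6
  [5] ..#.# => #  t=2,i=6
  [4] ..#.. => #  t=3,i=0
  [3] ...## => .  t=0,i=5
  [2] ...#. => #  t=2,i=5
  [1] ....# => #  t=1,i=0
  [0] ..... => #  t=1,i=10
  bits 10111001111001001010100001110111 = 3118770295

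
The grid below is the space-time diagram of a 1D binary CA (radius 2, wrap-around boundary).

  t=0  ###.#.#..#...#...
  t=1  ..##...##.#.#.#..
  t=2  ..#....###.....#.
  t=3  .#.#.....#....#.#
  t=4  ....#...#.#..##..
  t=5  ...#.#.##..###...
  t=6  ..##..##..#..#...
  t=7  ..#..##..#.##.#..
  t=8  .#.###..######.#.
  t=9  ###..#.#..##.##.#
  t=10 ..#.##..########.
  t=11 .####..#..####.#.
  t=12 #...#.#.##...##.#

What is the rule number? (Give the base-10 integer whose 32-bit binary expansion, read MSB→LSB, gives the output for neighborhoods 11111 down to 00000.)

3159108452

  nb #####: next=#  (t=8,i=10, bit31=1)
  nb ####.: next=.  (t=8,i=12, bit30=0)
  nb ###.#: next=#  (t=0,i=2, bit29=1)
  nb ###..: next=#  (t=2,i=9, bit28=1)
  nb ##.##: next=#  (t=9,i=12, bit27=1)
  nb ##.#.: next=#  (t=0,i=3, bit26=1)
  nb ##..#: next=.  (t=5,i=9, bit25=0)
  nb ##...: next=.  (t=1,i=4, bit24=0)
  nb #.###: next=.  (t=8,i=3, bit23=0)
  nb #.##.: next=#  (t=5,i=7, bit22=1)
  nb #.#.#: next=.  (t=0,i=4, bit21=0)
  nb #.#..: next=.  (t=0,i=6, bit20=0)
  nb #..##: next=#  (t=4,i=12, bit19=1)
  nb #..#.: next=#  (t=0,i=8, bit18=1)
  nb #...#: next=.  (t=0,i=11, bit17=0)
  nb #....: next=.  (t=1,i=16, bit16=0)
  nb .####: next=.  (t=8,i=9, bit15=0)
  nb .###.: next=.  (t=0,i=1, bit14=0)
  nb .##.#: next=#  (t=1,i=8, bit13=1)
  nb .##..: next=.  (t=1,i=3, bit12=0)
  nb .#.##: next=#  (t=5,i=6, bit11=1)
  nb .#.#.: next=.  (t=0,i=5, bit10=0)
  nb .#..#: next=#  (t=0,i=7, bit9=1)
  nb .#...: next=#  (t=0,i=10, bit8=1)
  nb ..###: next=.  (t=0,i=0, bit7=0)
  nb ..##.: next=#  (t=1,i=2, bit6=1)
  nb ..#.#: next=#  (t=3,i=14, bit5=1)
  nb ..#..: next=.  (t=0,i=9, bit4=0)
  nb ...##: next=.  (t=0,i=16, bit3=0)
  nb ...#.: next=#  (t=0,i=12, bit2=1)
  nb ....#: next=.  (t=1,i=0, bit1=0)
  nb .....: next=.  (t=2,i=12, bit0=0)
  bits 10111100010011000010101101100100 = 3159108452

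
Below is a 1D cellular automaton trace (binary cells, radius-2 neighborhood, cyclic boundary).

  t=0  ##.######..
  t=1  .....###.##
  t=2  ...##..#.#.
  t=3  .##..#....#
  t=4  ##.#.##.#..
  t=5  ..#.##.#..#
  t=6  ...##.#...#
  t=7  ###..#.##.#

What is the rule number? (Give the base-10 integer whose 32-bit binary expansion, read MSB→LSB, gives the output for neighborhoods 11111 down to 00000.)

  [31] ##### => #  t=0,i=5
  [30] ####. => #  t=0,i=7
  [29] ###.# => #  t=1,i=7
  [28] ###.. => .  t=0,i=8
  [27] ##.## => .  t=0,i=2
  [26] ##.#. => #  t=4,i=2
  [25] ##..# => #  t=0,i=9
  [24] ##... => .  t=1,i=0
  [23] #.### => .  t=0,i=3
  [22] #.##. => #  t=1,i=9
  [21] #.#.# => .  t=4,i=3
  [20] #.#.. => .  t=2,i=9
  [19] #..## => #  t=0,i=10
  [18] #..#. => .  t=2,i=6
  [17] #...# => #  t=6,i=1
  [16] #.... => .  t=1,i=1
  [15] .#### => .  t=0,i=4
  [14] .###. => .  t=1,i=6
  [13] .##.# => .  t=0,i=1
  [12] .##.. => .  t=1,i=10
  [11] .#.## => #  t=3,i=0
  [10] .#.#. => .  t=2,i=8
  [9] .#..# => .  t=4,i=9
  [8] .#... => #  t=2,i=10
  [7] ..### => .  t=1,i=5
  [6] ..##. => .  t=0,i=0
  [5] ..#.# => .  t=2,i=7
  [4] ..#.. => #  t=3,i=5
  [3] ...## => #  t=1,i=4
  [2] ...#. => .  t=3,i=9
  [1] ....# => #  t=1,i=3
  [0] ..... => .  t=1,i=2
  bits 11100110010010100000100100011010 = 3863611674

3863611674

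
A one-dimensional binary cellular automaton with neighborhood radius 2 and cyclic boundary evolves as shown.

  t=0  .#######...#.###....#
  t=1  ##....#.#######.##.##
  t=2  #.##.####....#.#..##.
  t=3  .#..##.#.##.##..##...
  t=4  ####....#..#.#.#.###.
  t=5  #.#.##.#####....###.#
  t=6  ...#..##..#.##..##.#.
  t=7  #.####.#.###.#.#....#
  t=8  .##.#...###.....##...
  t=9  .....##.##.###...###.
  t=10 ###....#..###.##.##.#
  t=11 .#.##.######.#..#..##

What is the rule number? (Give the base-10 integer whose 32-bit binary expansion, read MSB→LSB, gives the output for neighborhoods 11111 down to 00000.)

1234131893

  nb #####: next=.  (t=0,i=3, bit31=0)
  nb ####.: next=#  (t=0,i=6, bit30=1)
  nb ###.#: next=.  (t=1,i=14, bit29=0)
  nb ###..: next=.  (t=0,i=7, bit28=0)
  nb ##.##: next=#  (t=1,i=15, bit27=1)
  nb ##.#.: next=.  (t=2,i=20, bit26=0)
  nb ##..#: next=.  (t=3,i=14, bit25=0)
  nb ##...: next=#  (t=0,i=8, bit24=1)
  nb #.###: next=#  (t=0,i=1, bit23=1)
  nb #.##.: next=.  (t=1,i=16, bit22=0)
  nb #.#.#: next=.  (t=2,i=0, bit21=0)
  nb #.#..: next=.  (t=2,i=15, bit20=0)
  nb #..##: next=#  (t=2,i=17, bit19=1)
  nb #..#.: next=#  (t=4,i=10, bit18=1)
  nb #...#: next=#  (t=0,i=9, bit17=1)
  nb #....: next=#  (t=0,i=17, bit16=1)
  nb .####: next=.  (t=0,i=2, bit15=0)
  nb .###.: next=#  (t=0,i=14, bit14=1)
  nb .##.#: next=.  (t=1,i=17, bit13=0)
  nb .##..: next=#  (t=3,i=13, bit12=1)
  nb .#.##: next=#  (t=0,i=0, bit11=1)
  nb .#.#.: next=.  (t=2,i=14, bit10=0)
  nb .#..#: next=#  (t=2,i=16, bit9=1)
  nb .#...: next=#  (t=6,i=20, bit8=1)
  nb ..###: next=#  (t=5,i=16, bit7=1)
  nb ..##.: next=.  (t=2,i=18, bit6=0)
  nb ..#.#: next=#  (t=0,i=11, bit5=1)
  nb ..#..: next=#  (t=3,i=1, bit4=1)
  nb ...##: next=.  (t=5,i=15, bit3=0)
  nb ...#.: next=#  (t=0,i=10, bit2=1)
  nb ....#: next=.  (t=0,i=18, bit1=0)
  nb .....: next=#  (t=8,i=13, bit0=1)
  bits 01001001100011110101101110110101 = 1234131893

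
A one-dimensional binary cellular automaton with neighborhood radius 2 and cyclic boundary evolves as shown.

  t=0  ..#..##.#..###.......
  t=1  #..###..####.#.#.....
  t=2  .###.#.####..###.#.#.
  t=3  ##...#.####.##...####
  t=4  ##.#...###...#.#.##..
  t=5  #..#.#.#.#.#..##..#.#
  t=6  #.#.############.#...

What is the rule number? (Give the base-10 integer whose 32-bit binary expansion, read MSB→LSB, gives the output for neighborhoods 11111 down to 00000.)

1354733250

  #####|.  b31=0 t=3,i=19
  ####.|#  b30=1 t=1,i=10
  ###.#|.  b29=0 t=1,i=11
  ###..|#  b28=1 t=0,i=13
  ##.##|.  b27=0 t=3,i=11
  ##.#.|.  b26=0 t=0,i=7
  ##..#|.  b25=0 t=1,i=6
  ##...|.  b24=0 t=0,i=14
  #.###|#  b23=1 t=2,i=7
  #.##.|.  b22=0 t=3,i=12
  #.#.#|#  b21=1 t=1,i=13
  #.#..|#  b20=1 t=0,i=8
  #..##|#  b19=1 t=0,i=4
  #..#.|#  b18=1 t=5,i=2
  #...#|#  b17=1 t=3,i=3
  #....|#  b16=1 t=0,i=15
  .####|#  b15=1 t=1,i=9
  .###.|.  b14=0 t=0,i=12
  .##.#|.  b13=0 t=0,i=6
  .##..|#  b12=1 t=3,i=13
  .#.##|.  b11=0 t=2,i=6
  .#.#.|#  b10=1 t=1,i=14
  .#..#|#  b9=1 t=0,i=3
  .#...|.  b8=0 t=1,i=16
  ..###|#  b7=1 t=0,i=11
  ..##.|#  b6=1 t=0,i=5
  ..#.#|.  b5=0 t=3,i=5
  ..#..|.  b4=0 t=0,i=2
  ...##|.  b3=0 t=3,i=16
  ...#.|.  b2=0 t=0,i=1
  ....#|#  b1=1 t=0,i=0
  .....|.  b0=0 t=0,i=16
  bits 01010000101111111001011011000010 = 1354733250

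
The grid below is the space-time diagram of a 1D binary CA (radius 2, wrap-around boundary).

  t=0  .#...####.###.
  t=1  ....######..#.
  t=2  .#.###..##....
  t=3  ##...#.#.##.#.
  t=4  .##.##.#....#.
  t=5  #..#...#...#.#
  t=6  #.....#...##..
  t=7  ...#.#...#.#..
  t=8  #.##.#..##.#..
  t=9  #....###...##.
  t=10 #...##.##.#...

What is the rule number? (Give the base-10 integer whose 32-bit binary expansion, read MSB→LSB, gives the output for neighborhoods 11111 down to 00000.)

  nb #####: next=.  (t=1,i=6, bit31=0)
  nb ####.: next=#  (t=0,i=7, bit30=1)
  nb ###.#: next=#  (t=0,i=8, bit29=1)
  nb ###..: next=#  (t=0,i=12, bit28=1)
  nb ##.##: next=#  (t=0,i=9, bit27=1)
  nb ##.#.: next=.  (t=3,i=11, bit26=0)
  nb ##..#: next=.  (t=0,i=13, bit25=0)
  nb ##...: next=#  (t=2,i=10, bit24=1)
  nb #.###: next=.  (t=0,i=10, bit23=0)
  nb #.##.: next=.  (t=3,i=0, bit22=0)
  nb #.#.#: next=#  (t=3,i=7, bit21=1)
  nb #.#..: next=#  (t=4,i=7, bit20=1)
  nb #..##: next=#  (t=2,i=7, bit19=1)
  nb #..#.: next=.  (t=0,i=0, bit18=0)
  nb #...#: next=.  (t=0,i=3, bit17=0)
  nb #....: next=.  (t=1,i=0, bit16=0)
  nb .####: next=#  (t=0,i=6, bit15=1)
  nb .###.: next=.  (t=0,i=11, bit14=0)
  nb .##.#: next=.  (t=3,i=10, bit13=0)
  nb .##..: next=#  (t=2,i=9, bit12=1)
  nb .#.##: next=.  (t=2,i=2, bit11=0)
  nb .#.#.: next=.  (t=3,i=6, bit10=0)
  nb .#..#: next=#  (t=4,i=13, bit9=1)
  nb .#...: next=.  (t=0,i=2, bit8=0)
  nb ..###: next=#  (t=0,i=5, bit7=1)
  nb ..##.: next=.  (t=2,i=8, bit6=0)
  nb ..#.#: next=#  (t=2,i=1, bit5=1)
  nb ..#..: next=.  (t=0,i=1, bit4=0)
  nb ...##: next=#  (t=0,i=4, bit3=1)
  nb ...#.: next=#  (t=2,i=0, bit2=1)
  nb ....#: next=.  (t=1,i=2, bit1=0)
  nb .....: next=#  (t=1,i=1, bit0=1)
  bits 01111001001110001001001010101101 = 2033750701

2033750701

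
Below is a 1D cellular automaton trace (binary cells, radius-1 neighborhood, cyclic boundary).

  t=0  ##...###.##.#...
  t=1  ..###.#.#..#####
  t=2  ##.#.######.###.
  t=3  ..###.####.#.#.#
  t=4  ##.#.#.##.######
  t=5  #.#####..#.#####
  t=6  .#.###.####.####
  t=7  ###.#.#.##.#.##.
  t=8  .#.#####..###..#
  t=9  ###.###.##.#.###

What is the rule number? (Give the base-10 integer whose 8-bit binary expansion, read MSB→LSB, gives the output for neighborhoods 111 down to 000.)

183

  ###|#  b7=1 t=0,i=6
  ##.|.  b6=0 t=0,i=1
  #.#|#  b5=1 t=0,i=8
  #..|#  b4=1 t=0,i=2
  .##|.  b3=0 t=0,i=0
  .#.|#  b2=1 t=0,i=12
  ..#|#  b1=1 t=0,i=4
  ...|#  b0=1 t=0,i=3
  bits 10110111 = 183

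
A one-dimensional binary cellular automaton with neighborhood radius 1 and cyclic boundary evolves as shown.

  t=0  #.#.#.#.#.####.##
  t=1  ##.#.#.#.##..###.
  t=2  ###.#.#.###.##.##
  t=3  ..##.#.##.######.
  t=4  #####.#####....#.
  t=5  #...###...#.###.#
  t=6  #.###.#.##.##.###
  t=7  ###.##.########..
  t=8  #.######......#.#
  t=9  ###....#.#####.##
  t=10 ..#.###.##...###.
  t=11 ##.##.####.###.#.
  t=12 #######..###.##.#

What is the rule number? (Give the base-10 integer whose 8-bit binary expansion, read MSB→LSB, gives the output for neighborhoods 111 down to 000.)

  [7] ### => .  t=0,i=11
  [6] ##. => #  t=0,i=0
  [5] #.# => #  t=0,i=1
  [4] #.. => .  t=1,i=11
  [3] .## => #  t=0,i=10
  [2] .#. => .  t=0,i=2
  [1] ..# => #  t=1,i=12
  [0] ... => #  t=3,i=0
  bits 01101011 = 107

107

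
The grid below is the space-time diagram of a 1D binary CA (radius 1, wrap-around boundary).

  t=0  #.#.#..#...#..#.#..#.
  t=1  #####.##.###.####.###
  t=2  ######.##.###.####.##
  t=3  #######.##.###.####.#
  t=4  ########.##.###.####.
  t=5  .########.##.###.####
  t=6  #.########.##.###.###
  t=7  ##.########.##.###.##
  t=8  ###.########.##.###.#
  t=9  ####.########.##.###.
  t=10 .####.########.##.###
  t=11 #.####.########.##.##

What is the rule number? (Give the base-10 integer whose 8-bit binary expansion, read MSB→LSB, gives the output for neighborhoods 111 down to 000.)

  nb ###: next=#  (t=1,i=0, bit7=1)
  nb ##.: next=#  (t=1,i=4, bit6=1)
  nb #.#: next=#  (t=0,i=1, bit5=1)
  nb #..: next=.  (t=0,i=5, bit4=0)
  nb .##: next=.  (t=1,i=6, bit3=0)
  nb .#.: next=#  (t=0,i=0, bit2=1)
  nb ..#: next=#  (t=0,i=6, bit1=1)
  nb ...: next=#  (t=0,i=9, bit0=1)
  bits 11100111 = 231

231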